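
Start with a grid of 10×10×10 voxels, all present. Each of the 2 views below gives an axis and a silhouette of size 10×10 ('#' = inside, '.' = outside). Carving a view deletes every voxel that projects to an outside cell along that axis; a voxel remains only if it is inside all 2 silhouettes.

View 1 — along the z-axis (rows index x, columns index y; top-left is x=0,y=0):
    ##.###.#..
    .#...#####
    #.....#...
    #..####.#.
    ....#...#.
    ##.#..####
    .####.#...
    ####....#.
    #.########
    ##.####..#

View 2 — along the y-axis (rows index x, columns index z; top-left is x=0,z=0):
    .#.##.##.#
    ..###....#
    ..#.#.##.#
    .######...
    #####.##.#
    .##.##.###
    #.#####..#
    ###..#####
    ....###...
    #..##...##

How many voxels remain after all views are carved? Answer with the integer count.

full grid |V| = 1000
after view 1 [z-axis, 55 of 100 cells solid] → remaining = 550
after view 2 [y-axis, 59 of 100 cells solid] → remaining = 308

|visual hull| = 308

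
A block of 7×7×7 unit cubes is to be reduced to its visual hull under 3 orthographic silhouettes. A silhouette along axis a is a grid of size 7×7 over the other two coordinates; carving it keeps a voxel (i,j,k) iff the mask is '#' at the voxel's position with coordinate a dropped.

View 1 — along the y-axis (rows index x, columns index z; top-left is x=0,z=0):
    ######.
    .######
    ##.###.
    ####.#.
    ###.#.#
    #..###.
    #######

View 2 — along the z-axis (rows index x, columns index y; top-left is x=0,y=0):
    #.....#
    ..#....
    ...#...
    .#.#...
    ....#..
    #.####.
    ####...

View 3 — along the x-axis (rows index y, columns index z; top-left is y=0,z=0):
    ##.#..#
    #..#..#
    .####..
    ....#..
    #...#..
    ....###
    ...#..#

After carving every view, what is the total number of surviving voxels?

voxel count = 34

before carving: 343 voxels (7×7×7)
after view 1 [y-axis, 38 of 49 cells solid] → remaining = 266
after view 2 [z-axis, 16 of 49 cells solid] → remaining = 86
after view 3 [x-axis, 19 of 49 cells solid] → remaining = 34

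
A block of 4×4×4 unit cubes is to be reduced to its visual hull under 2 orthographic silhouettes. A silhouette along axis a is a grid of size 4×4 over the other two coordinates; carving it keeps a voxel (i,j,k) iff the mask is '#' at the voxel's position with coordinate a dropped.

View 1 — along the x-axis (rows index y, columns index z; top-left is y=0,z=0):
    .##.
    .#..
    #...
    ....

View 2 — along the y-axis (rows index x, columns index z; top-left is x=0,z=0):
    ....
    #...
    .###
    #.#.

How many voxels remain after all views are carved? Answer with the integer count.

6 voxels

start: 4×4×4 = 64 voxels
V1 x: intersect with YZ mask (4 set) -- 16 left
V2 y: intersect with XZ mask (6 set) -- 6 left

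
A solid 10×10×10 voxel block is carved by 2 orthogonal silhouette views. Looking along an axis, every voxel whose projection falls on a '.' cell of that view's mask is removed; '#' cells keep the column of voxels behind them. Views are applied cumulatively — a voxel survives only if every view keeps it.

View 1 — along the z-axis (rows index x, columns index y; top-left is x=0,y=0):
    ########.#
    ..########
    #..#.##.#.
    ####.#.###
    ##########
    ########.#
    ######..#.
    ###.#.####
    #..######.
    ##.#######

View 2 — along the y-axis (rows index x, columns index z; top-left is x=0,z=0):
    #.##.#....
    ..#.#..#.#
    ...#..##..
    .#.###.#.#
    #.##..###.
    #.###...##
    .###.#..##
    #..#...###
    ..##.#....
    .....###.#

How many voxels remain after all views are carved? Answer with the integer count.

before carving: 1000 voxels (10×10×10)
V1 z: intersect with XY mask (80 set) -- 800 left
V2 y: intersect with XZ mask (47 set) -- 384 left

384 voxels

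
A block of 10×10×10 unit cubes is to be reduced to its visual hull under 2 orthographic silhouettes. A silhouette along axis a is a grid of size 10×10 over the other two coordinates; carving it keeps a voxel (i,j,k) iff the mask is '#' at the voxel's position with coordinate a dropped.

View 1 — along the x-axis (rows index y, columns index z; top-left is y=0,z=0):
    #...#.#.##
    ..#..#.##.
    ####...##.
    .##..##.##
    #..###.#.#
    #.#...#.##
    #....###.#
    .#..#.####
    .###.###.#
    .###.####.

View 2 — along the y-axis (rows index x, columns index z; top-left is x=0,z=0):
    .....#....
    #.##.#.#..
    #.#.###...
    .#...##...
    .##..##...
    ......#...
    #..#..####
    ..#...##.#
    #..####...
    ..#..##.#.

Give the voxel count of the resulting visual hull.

full grid |V| = 1000
[1] x-view keeps 57 columns → grid now 570
[2] y-view keeps 38 columns → grid now 225

|visual hull| = 225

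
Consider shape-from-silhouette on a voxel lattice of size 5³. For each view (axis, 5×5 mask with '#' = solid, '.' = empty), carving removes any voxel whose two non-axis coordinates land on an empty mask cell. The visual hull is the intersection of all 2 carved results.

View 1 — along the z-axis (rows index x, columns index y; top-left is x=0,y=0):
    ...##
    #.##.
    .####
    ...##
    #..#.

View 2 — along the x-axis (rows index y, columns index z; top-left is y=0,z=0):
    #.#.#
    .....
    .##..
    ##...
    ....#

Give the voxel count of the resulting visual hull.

full grid |V| = 125
  1. axis=2 (XY plane), |mask|=13  ⇒  voxels=65
  2. axis=0 (YZ plane), |mask|=8  ⇒  voxels=23

23 voxels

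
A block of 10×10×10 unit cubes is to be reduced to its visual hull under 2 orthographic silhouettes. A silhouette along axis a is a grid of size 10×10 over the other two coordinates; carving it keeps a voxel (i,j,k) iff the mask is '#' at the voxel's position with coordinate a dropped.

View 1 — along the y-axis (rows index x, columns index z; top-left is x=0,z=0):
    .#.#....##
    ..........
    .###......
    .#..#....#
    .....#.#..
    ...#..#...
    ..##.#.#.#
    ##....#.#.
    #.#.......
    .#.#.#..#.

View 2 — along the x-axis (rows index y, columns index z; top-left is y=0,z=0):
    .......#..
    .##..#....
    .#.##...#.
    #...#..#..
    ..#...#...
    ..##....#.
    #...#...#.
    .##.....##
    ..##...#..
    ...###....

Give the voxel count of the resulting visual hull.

start: 10×10×10 = 1000 voxels
  1. axis=1 (XZ plane), |mask|=29  ⇒  voxels=290
  2. axis=0 (YZ plane), |mask|=29  ⇒  voxels=87

87 voxels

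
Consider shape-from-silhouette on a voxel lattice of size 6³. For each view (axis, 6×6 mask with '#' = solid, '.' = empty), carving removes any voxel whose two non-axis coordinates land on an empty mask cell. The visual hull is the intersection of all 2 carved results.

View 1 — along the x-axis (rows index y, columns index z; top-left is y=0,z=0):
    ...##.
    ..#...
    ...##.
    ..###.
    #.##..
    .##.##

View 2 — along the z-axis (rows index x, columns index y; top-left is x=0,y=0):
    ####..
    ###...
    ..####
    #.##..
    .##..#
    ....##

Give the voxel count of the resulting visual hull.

voxel count = 46

start: 6×6×6 = 216 voxels
[1] x-view keeps 15 columns → grid now 90
[2] z-view keeps 19 columns → grid now 46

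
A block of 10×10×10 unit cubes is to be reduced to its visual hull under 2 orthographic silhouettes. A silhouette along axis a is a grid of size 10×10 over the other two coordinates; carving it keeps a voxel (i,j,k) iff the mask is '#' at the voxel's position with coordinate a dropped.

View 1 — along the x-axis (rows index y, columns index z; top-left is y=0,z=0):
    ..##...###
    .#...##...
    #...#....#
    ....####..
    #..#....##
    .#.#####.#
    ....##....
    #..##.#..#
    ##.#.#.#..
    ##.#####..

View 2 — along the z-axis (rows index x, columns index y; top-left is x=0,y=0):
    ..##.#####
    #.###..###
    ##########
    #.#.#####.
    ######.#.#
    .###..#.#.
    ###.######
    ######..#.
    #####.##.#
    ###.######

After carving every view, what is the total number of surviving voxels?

remaining voxels: 343

before carving: 1000 voxels (10×10×10)
[1] x-view keeps 45 columns → grid now 450
[2] z-view keeps 77 columns → grid now 343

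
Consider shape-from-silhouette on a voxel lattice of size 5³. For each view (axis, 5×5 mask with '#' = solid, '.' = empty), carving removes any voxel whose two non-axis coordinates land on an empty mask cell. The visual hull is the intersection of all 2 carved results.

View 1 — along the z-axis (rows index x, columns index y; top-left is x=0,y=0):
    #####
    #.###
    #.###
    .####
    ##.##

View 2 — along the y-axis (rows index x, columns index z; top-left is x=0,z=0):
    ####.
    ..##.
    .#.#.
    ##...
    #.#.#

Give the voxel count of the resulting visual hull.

full grid |V| = 125
after view 1 [z-axis, 21 of 25 cells solid] → remaining = 105
after view 2 [y-axis, 13 of 25 cells solid] → remaining = 56

remaining voxels: 56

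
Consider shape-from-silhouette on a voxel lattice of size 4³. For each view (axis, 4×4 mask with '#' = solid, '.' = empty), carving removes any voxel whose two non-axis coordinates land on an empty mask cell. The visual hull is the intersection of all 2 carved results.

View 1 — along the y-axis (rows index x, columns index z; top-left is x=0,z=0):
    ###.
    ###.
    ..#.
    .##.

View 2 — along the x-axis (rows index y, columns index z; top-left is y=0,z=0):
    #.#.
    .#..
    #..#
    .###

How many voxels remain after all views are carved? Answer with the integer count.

remaining voxels: 18

initial block: 4^3 = 64
[1] y-view keeps 9 columns → grid now 36
[2] x-view keeps 8 columns → grid now 18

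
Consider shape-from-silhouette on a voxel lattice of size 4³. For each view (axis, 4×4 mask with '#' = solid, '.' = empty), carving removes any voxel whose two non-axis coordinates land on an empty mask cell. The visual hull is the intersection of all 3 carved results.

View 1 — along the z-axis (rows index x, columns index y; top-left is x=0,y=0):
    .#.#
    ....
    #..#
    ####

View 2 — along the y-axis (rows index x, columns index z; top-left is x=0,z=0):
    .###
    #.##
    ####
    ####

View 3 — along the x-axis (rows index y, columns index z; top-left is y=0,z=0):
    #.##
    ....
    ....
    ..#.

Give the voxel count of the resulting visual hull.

remaining voxels: 9

initial block: 4^3 = 64
step 1: project along z, AND mask (8/16) → |grid| = 32
step 2: project along y, AND mask (14/16) → |grid| = 30
step 3: project along x, AND mask (4/16) → |grid| = 9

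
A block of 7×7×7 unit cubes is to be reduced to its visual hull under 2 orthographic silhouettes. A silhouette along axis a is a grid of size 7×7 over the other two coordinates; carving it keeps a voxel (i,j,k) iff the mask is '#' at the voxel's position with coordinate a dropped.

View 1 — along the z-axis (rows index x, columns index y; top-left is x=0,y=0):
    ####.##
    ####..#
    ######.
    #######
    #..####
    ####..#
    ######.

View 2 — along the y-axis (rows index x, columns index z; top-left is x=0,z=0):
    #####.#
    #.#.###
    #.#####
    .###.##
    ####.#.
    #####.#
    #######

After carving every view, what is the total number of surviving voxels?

229 voxels

before carving: 343 voxels (7×7×7)
carve view 1 (along z, XY-mask fill 40/49): 280 voxels remain
carve view 2 (along y, XZ-mask fill 40/49): 229 voxels remain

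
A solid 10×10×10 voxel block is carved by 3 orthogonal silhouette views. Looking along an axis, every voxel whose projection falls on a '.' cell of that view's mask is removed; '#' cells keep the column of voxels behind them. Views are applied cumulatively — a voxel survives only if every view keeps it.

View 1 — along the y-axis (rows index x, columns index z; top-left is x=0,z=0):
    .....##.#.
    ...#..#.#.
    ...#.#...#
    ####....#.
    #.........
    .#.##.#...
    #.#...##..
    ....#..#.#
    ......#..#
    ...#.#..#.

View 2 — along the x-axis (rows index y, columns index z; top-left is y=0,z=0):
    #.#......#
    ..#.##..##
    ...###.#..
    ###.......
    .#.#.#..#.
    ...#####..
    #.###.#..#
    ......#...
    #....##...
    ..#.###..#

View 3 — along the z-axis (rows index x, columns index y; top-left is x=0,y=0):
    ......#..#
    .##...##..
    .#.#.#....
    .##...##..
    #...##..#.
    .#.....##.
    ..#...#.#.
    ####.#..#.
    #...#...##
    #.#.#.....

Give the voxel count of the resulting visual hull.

start: 10×10×10 = 1000 voxels
carve view 1 (along y, XZ-mask fill 31/100): 310 voxels remain
carve view 2 (along x, YZ-mask fill 39/100): 123 voxels remain
carve view 3 (along z, XY-mask fill 36/100): 45 voxels remain

remaining voxels: 45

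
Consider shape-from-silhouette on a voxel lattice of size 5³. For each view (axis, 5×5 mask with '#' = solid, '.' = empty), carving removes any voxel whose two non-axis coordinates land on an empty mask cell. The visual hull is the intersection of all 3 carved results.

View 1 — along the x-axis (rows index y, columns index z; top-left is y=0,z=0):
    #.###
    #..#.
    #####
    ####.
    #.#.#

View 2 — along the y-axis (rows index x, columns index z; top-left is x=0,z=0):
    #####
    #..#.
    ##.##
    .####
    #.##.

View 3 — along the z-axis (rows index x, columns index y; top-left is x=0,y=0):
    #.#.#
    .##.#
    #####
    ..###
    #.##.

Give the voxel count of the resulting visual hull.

before carving: 125 voxels (5×5×5)
step 1: project along x, AND mask (18/25) → |grid| = 90
step 2: project along y, AND mask (18/25) → |grid| = 67
step 3: project along z, AND mask (17/25) → |grid| = 49

voxel count = 49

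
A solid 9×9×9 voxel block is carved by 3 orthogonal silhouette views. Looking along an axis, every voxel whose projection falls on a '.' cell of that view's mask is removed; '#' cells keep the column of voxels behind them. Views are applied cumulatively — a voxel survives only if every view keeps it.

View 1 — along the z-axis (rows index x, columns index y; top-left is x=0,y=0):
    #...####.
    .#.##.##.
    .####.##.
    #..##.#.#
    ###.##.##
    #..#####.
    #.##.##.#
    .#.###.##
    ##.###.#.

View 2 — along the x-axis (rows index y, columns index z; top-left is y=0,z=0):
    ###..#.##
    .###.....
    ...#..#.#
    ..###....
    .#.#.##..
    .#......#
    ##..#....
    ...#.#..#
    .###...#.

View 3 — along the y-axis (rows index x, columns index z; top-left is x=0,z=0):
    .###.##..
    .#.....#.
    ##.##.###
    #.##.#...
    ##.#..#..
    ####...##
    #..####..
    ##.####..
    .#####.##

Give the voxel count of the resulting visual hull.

voxel count = 108

full grid |V| = 729
  1. axis=2 (XY plane), |mask|=52  ⇒  voxels=468
  2. axis=0 (YZ plane), |mask|=31  ⇒  voxels=180
  3. axis=1 (XZ plane), |mask|=46  ⇒  voxels=108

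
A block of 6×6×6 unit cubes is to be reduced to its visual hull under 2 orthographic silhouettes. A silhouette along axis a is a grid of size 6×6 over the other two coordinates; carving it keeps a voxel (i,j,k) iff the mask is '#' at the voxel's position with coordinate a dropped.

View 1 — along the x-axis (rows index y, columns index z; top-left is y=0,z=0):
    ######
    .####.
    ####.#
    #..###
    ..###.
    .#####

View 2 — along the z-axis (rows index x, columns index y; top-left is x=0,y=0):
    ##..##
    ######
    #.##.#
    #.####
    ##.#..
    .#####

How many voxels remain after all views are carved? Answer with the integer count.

initial block: 6^3 = 216
V1 x: intersect with YZ mask (27 set) -- 162 left
V2 z: intersect with XY mask (27 set) -- 123 left

remaining voxels: 123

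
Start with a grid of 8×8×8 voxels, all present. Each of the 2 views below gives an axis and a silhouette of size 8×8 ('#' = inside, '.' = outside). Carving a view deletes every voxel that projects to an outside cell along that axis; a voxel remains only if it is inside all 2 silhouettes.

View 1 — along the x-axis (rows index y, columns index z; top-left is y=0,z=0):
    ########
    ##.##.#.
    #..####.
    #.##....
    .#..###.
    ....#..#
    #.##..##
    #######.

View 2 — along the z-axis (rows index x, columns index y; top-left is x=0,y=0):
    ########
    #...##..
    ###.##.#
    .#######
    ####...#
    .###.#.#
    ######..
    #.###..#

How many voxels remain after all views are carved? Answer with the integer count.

|visual hull| = 219

before carving: 512 voxels (8×8×8)
step 1: project along x, AND mask (39/64) → |grid| = 312
step 2: project along z, AND mask (45/64) → |grid| = 219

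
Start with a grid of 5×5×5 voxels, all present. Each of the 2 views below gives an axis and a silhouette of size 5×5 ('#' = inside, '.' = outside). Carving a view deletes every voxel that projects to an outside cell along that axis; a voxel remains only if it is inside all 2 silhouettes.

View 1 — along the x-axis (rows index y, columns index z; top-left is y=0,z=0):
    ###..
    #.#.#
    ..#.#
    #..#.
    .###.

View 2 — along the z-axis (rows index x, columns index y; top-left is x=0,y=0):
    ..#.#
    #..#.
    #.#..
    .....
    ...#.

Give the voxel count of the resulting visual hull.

initial block: 5^3 = 125
step 1: project along x, AND mask (13/25) → |grid| = 65
step 2: project along z, AND mask (7/25) → |grid| = 17

remaining voxels: 17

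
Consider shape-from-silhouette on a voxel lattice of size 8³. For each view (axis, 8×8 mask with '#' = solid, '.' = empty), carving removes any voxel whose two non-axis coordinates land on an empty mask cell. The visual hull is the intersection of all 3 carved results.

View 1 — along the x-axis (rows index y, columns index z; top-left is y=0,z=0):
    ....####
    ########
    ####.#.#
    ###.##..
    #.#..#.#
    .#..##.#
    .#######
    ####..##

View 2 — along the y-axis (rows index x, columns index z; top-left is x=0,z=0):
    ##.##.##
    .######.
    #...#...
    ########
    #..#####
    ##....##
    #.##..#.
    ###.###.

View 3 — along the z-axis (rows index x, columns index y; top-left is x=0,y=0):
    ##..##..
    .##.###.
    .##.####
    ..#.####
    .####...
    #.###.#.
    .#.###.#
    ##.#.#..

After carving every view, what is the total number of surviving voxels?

full grid |V| = 512
V1 x: intersect with YZ mask (44 set) -- 352 left
V2 y: intersect with XZ mask (42 set) -- 223 left
V3 z: intersect with XY mask (38 set) -- 126 left

voxel count = 126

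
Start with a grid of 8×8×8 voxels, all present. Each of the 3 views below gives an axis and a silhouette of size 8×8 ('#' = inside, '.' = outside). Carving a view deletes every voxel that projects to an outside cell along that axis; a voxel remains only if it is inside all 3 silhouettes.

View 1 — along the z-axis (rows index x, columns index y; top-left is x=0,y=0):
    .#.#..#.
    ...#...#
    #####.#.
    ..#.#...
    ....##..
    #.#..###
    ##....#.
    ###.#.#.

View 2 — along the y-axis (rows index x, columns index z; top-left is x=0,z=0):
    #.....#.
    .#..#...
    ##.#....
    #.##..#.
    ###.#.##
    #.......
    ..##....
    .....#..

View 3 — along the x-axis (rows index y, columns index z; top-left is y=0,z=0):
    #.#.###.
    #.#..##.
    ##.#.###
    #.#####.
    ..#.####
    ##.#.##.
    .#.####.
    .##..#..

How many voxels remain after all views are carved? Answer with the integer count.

start: 8×8×8 = 512 voxels
[1] z-view keeps 28 columns → grid now 224
[2] y-view keeps 21 columns → grid now 64
[3] x-view keeps 39 columns → grid now 39

|visual hull| = 39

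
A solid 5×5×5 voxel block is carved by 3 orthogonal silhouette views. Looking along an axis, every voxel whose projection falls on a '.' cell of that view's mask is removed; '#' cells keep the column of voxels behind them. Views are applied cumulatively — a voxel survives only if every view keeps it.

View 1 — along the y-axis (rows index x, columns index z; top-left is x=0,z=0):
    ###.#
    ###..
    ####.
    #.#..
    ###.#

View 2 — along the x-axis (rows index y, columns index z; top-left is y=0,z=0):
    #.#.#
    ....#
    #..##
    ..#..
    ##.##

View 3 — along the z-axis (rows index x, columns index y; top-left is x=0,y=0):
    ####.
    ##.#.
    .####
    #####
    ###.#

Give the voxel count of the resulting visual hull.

|visual hull| = 30

initial block: 5^3 = 125
carve view 1 (along y, XZ-mask fill 17/25): 85 voxels remain
carve view 2 (along x, YZ-mask fill 12/25): 39 voxels remain
carve view 3 (along z, XY-mask fill 20/25): 30 voxels remain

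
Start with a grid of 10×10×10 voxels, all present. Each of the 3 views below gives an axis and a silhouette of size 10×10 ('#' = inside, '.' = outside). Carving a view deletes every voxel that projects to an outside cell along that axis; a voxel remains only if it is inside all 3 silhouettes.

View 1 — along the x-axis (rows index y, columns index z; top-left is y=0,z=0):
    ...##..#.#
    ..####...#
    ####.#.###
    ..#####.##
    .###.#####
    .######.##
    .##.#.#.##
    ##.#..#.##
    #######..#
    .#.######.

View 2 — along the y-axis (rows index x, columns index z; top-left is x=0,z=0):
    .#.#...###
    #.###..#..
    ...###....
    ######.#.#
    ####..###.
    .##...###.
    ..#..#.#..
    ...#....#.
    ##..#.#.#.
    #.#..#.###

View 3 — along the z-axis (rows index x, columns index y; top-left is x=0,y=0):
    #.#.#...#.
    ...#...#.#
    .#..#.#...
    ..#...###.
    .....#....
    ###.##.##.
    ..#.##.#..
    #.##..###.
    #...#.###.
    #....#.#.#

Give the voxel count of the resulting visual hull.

voxel count = 123

before carving: 1000 voxels (10×10×10)
V1 x: intersect with YZ mask (67 set) -- 670 left
V2 y: intersect with XZ mask (49 set) -- 320 left
V3 z: intersect with XY mask (41 set) -- 123 left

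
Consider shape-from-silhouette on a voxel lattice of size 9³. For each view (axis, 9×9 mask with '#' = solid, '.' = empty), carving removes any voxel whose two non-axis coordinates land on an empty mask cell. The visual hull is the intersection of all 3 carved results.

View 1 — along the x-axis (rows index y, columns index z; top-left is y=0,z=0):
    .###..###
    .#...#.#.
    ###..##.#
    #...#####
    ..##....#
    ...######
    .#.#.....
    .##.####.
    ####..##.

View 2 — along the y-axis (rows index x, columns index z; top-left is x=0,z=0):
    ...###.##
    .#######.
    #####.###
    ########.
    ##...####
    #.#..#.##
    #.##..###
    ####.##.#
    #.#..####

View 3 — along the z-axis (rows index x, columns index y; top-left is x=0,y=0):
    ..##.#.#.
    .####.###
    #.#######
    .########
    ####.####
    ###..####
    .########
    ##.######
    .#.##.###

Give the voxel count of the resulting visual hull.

remaining voxels: 230

start: 9×9×9 = 729 voxels
[1] x-view keeps 44 columns → grid now 396
[2] y-view keeps 58 columns → grid now 288
[3] z-view keeps 64 columns → grid now 230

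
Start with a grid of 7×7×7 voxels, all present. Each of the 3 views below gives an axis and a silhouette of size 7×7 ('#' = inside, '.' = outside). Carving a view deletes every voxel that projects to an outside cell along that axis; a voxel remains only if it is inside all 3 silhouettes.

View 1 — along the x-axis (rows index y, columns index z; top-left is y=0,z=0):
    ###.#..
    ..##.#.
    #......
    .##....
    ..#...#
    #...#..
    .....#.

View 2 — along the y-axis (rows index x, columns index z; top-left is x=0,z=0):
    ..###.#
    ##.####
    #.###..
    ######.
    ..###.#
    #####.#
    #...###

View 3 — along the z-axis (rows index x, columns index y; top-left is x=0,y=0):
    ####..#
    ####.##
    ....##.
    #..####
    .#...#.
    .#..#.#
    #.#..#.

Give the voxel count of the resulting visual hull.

start: 7×7×7 = 343 voxels
  1. axis=0 (YZ plane), |mask|=15  ⇒  voxels=105
  2. axis=1 (XZ plane), |mask|=34  ⇒  voxels=72
  3. axis=2 (XY plane), |mask|=26  ⇒  voxels=40

voxel count = 40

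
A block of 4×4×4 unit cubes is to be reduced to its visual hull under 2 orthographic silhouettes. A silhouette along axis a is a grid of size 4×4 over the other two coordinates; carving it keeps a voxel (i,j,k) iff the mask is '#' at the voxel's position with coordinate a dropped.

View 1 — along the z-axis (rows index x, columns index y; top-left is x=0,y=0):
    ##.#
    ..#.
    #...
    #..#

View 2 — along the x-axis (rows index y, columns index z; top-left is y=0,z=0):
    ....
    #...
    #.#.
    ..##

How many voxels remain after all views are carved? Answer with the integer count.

initial block: 4^3 = 64
step 1: project along z, AND mask (7/16) → |grid| = 28
step 2: project along x, AND mask (5/16) → |grid| = 7

voxel count = 7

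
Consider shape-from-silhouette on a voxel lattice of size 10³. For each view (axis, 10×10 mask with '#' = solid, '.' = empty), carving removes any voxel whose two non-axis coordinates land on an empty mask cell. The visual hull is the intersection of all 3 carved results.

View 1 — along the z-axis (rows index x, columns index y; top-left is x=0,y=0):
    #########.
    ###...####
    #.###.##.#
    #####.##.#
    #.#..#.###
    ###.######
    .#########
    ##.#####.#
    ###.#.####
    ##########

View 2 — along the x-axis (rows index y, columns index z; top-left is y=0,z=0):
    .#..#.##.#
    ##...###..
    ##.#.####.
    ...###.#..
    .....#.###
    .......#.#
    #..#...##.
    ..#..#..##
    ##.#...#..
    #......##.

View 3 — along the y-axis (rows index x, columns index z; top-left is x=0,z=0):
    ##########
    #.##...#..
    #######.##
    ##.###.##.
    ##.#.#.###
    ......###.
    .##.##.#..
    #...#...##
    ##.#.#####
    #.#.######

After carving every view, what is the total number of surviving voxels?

244 voxels

initial block: 10^3 = 1000
carve view 1 (along z, XY-mask fill 81/100): 810 voxels remain
carve view 2 (along x, YZ-mask fill 42/100): 347 voxels remain
carve view 3 (along y, XZ-mask fill 65/100): 244 voxels remain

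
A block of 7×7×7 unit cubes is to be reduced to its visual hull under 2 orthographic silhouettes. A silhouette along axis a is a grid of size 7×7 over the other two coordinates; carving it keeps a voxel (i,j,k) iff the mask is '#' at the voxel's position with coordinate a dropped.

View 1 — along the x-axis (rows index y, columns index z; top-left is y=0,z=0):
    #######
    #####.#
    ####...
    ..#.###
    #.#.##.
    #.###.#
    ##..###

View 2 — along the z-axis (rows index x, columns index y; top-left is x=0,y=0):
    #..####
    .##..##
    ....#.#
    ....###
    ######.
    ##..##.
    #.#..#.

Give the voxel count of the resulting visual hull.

initial block: 7^3 = 343
step 1: project along x, AND mask (35/49) → |grid| = 245
step 2: project along z, AND mask (27/49) → |grid| = 136

136 voxels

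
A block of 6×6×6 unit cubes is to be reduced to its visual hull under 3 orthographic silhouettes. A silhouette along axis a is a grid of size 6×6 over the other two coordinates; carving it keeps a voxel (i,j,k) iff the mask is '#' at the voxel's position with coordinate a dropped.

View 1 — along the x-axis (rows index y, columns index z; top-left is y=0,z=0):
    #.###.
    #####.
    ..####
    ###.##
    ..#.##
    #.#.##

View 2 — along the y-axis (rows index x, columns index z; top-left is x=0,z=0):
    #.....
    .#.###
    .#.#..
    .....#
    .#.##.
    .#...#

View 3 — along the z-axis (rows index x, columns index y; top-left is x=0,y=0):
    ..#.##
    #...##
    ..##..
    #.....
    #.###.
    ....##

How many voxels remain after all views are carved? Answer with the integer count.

initial block: 6^3 = 216
carve view 1 (along x, YZ-mask fill 25/36): 150 voxels remain
carve view 2 (along y, XZ-mask fill 13/36): 45 voxels remain
carve view 3 (along z, XY-mask fill 15/36): 18 voxels remain

|visual hull| = 18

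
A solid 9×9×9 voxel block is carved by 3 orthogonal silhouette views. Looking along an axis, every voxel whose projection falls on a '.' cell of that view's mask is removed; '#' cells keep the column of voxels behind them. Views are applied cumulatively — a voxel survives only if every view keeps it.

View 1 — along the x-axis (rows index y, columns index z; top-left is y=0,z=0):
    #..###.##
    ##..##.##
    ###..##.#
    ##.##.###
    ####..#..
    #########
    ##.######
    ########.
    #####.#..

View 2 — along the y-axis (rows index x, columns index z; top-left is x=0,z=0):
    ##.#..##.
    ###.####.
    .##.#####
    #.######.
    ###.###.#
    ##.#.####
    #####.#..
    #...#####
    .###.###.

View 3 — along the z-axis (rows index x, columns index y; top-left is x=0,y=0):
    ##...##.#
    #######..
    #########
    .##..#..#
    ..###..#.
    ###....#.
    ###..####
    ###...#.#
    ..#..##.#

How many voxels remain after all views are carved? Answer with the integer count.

238 voxels

full grid |V| = 729
  1. axis=0 (YZ plane), |mask|=61  ⇒  voxels=549
  2. axis=1 (XZ plane), |mask|=58  ⇒  voxels=397
  3. axis=2 (XY plane), |mask|=49  ⇒  voxels=238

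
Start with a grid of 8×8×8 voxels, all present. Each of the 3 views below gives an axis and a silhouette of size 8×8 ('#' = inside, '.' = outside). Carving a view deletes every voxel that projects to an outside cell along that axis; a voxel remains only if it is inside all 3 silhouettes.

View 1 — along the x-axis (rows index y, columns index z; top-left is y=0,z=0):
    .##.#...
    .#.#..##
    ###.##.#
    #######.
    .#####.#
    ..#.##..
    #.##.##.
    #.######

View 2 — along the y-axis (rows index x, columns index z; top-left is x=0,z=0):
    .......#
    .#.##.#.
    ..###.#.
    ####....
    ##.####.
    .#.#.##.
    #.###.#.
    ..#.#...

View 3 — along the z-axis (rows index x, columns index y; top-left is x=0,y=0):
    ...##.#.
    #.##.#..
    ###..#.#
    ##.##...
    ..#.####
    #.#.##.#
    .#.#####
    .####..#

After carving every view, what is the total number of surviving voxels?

remaining voxels: 91

start: 8×8×8 = 512 voxels
V1 x: intersect with YZ mask (41 set) -- 328 left
V2 y: intersect with XZ mask (30 set) -- 156 left
V3 z: intersect with XY mask (37 set) -- 91 left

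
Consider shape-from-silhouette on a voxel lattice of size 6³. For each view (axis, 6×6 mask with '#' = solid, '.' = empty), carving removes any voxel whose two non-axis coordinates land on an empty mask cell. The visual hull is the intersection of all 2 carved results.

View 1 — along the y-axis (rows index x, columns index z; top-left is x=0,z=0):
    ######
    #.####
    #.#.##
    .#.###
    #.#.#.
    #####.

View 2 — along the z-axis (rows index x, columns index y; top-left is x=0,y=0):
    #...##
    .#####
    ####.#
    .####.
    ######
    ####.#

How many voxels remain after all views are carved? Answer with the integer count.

before carving: 216 voxels (6×6×6)
carve view 1 (along y, XZ-mask fill 27/36): 162 voxels remain
carve view 2 (along z, XY-mask fill 28/36): 122 voxels remain

122 voxels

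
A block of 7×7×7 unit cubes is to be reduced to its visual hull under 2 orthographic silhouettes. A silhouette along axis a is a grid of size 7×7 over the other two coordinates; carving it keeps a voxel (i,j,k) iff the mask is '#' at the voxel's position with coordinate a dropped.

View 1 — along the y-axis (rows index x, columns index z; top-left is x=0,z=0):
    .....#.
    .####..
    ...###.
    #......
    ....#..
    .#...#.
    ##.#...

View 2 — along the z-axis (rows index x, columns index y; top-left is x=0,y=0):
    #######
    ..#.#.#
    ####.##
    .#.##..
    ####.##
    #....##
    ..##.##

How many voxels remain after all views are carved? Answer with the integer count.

|visual hull| = 64

initial block: 7^3 = 343
step 1: project along y, AND mask (15/49) → |grid| = 105
step 2: project along z, AND mask (32/49) → |grid| = 64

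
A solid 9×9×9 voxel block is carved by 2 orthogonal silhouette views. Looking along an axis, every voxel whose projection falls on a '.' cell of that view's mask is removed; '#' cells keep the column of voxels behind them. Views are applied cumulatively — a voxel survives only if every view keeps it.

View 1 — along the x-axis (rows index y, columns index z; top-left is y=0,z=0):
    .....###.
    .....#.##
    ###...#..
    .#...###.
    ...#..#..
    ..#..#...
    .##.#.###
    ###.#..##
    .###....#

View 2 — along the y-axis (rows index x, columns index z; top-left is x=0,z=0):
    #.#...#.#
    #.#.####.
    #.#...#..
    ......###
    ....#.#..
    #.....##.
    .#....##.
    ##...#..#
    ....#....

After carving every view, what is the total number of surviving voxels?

start: 9×9×9 = 729 voxels
V1 x: intersect with YZ mask (34 set) -- 306 left
V2 y: intersect with XZ mask (29 set) -- 116 left

voxel count = 116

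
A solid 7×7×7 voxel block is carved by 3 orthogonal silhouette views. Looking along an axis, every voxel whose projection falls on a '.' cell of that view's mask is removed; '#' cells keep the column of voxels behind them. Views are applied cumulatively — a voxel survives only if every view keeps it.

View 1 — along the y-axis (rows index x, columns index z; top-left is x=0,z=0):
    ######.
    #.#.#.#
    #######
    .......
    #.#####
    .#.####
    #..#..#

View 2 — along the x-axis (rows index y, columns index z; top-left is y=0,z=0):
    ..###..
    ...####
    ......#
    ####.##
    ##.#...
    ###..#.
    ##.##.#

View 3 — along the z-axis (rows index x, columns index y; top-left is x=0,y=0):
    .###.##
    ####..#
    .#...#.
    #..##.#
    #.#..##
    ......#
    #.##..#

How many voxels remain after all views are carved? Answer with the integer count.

full grid |V| = 343
V1 y: intersect with XZ mask (31 set) -- 217 left
V2 x: intersect with YZ mask (26 set) -- 116 left
V3 z: intersect with XY mask (25 set) -- 58 left

58 voxels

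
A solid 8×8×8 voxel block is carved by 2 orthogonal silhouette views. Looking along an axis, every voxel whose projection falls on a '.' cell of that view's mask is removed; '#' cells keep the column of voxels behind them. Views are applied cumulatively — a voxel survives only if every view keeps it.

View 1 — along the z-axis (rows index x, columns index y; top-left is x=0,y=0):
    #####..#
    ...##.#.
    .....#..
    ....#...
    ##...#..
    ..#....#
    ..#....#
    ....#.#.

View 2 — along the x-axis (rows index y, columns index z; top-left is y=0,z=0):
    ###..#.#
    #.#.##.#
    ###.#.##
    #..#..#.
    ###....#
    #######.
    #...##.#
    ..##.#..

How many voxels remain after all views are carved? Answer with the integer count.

|visual hull| = 91

initial block: 8^3 = 512
[1] z-view keeps 20 columns → grid now 160
[2] x-view keeps 37 columns → grid now 91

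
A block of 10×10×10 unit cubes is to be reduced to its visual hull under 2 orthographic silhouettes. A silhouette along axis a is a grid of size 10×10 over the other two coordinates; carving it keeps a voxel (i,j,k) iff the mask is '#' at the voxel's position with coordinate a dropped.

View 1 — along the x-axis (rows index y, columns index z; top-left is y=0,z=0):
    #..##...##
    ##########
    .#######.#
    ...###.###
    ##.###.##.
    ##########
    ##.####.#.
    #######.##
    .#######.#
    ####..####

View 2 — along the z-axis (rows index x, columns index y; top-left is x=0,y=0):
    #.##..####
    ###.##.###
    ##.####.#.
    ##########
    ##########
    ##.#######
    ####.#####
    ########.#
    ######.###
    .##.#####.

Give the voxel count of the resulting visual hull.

start: 10×10×10 = 1000 voxels
[1] x-view keeps 78 columns → grid now 780
[2] z-view keeps 85 columns → grid now 666

remaining voxels: 666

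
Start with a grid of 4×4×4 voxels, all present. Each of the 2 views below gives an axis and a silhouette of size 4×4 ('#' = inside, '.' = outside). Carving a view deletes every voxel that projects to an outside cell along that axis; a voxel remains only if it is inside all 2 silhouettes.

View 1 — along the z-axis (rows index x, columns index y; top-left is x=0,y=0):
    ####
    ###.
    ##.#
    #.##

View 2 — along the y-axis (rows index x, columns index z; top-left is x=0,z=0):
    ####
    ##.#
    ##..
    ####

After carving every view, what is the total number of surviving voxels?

remaining voxels: 43

start: 4×4×4 = 64 voxels
  1. axis=2 (XY plane), |mask|=13  ⇒  voxels=52
  2. axis=1 (XZ plane), |mask|=13  ⇒  voxels=43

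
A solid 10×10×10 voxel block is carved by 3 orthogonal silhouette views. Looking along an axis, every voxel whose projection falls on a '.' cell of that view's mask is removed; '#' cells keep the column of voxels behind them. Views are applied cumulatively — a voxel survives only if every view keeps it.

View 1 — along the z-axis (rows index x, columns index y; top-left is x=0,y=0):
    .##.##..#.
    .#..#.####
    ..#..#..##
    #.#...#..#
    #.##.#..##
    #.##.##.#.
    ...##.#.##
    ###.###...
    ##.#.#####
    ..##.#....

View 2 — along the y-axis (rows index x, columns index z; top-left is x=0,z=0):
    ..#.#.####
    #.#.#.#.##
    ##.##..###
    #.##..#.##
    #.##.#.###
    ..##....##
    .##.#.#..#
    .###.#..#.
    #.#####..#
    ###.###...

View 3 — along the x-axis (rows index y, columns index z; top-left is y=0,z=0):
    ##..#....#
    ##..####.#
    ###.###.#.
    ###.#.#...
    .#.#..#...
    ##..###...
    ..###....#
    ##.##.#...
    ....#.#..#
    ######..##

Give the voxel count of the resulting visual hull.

start: 10×10×10 = 1000 voxels
[1] z-view keeps 53 columns → grid now 530
[2] y-view keeps 59 columns → grid now 313
[3] x-view keeps 51 columns → grid now 165

|visual hull| = 165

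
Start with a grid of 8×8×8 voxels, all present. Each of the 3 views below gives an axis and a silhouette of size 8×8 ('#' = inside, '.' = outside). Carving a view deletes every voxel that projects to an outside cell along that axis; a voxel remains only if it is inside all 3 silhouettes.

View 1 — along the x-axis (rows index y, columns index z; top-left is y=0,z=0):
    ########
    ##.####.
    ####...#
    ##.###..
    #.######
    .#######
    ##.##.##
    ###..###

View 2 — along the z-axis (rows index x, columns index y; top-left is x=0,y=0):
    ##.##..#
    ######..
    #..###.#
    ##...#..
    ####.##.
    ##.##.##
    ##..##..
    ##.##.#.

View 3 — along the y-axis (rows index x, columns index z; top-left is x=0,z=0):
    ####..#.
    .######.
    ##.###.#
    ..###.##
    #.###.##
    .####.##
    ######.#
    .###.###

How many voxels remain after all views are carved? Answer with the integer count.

voxel count = 187

initial block: 8^3 = 512
carve view 1 (along x, YZ-mask fill 50/64): 400 voxels remain
carve view 2 (along z, XY-mask fill 40/64): 259 voxels remain
carve view 3 (along y, XZ-mask fill 47/64): 187 voxels remain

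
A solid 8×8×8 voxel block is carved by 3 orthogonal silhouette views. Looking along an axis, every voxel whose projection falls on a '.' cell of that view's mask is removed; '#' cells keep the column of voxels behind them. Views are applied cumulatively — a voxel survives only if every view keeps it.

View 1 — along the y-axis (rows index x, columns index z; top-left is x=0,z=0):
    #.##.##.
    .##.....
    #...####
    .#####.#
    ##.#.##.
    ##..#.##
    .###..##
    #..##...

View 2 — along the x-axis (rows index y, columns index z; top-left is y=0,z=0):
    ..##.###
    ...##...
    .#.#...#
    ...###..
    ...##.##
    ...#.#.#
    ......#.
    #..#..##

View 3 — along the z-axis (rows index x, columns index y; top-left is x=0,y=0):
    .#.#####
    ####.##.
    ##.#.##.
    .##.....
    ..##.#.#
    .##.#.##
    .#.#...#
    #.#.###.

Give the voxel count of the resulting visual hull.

start: 8×8×8 = 512 voxels
carve view 1 (along y, XZ-mask fill 36/64): 288 voxels remain
carve view 2 (along x, YZ-mask fill 25/64): 113 voxels remain
carve view 3 (along z, XY-mask fill 36/64): 56 voxels remain

remaining voxels: 56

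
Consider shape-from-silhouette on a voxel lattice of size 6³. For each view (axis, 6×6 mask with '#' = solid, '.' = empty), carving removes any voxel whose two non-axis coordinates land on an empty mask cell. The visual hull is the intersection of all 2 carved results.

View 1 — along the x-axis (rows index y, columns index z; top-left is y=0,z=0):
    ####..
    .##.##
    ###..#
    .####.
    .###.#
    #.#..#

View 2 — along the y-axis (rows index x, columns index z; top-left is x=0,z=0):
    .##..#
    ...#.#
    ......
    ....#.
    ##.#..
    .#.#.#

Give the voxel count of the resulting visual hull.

before carving: 216 voxels (6×6×6)
[1] x-view keeps 23 columns → grid now 138
[2] y-view keeps 12 columns → grid now 47

remaining voxels: 47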